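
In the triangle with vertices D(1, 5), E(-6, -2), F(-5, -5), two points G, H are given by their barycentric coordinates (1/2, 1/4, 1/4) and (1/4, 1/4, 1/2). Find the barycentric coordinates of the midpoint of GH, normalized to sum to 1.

(3/8, 1/4, 3/8)

Since both coordinate triples sum to 1, the midpoint's barycentrics are the componentwise average.
(1/2+1/4)/2 = 3/8; similarly 1/4 and 3/8.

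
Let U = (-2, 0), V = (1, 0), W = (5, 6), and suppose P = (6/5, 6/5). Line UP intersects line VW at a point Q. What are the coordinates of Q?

Barycentric coordinates of P with respect to UVW: (1/5, 3/5, 1/5).
On side VW the U-coordinate is zero; dropping P's U-weight 1/5 and renormalizing the remaining 3/5 : 1/5 gives weights 3/4, 1/4 on V, W.
Q = (3/4)·(1, 0) + (1/4)·(5, 6) = (2, 3/2).

(2, 3/2)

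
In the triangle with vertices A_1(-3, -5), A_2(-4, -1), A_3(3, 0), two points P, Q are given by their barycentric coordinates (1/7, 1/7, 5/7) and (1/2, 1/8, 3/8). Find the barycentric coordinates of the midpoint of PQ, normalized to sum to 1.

Since both coordinate triples sum to 1, the midpoint's barycentrics are the componentwise average.
(1/7+1/2)/2 = 9/28; similarly 15/112 and 61/112.

(9/28, 15/112, 61/112)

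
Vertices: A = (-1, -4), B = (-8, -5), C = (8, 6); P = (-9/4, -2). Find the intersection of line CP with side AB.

Barycentric coordinates of P with respect to ABC: (1/4, 1/2, 1/4).
On side AB the C-coordinate is zero; dropping P's C-weight 1/4 and renormalizing the remaining 1/4 : 1/2 gives weights 1/3, 2/3 on A, B.
Q = (1/3)·(-1, -4) + (2/3)·(-8, -5) = (-17/3, -14/3).

(-17/3, -14/3)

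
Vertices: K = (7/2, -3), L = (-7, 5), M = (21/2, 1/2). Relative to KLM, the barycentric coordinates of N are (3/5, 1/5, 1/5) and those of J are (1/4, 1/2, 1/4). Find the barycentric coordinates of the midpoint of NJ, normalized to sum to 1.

Since both coordinate triples sum to 1, the midpoint's barycentrics are the componentwise average.
(3/5+1/4)/2 = 17/40; similarly 7/20 and 9/40.

(17/40, 7/20, 9/40)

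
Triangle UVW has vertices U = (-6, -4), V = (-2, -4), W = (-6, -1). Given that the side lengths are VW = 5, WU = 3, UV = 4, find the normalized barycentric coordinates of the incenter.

(5/12, 1/4, 1/3)

The incenter has barycentric coordinates proportional to the opposite side lengths: (5 : 3 : 4).
Normalizing by 5+3+4 = 12 gives (5/12, 1/4, 1/3).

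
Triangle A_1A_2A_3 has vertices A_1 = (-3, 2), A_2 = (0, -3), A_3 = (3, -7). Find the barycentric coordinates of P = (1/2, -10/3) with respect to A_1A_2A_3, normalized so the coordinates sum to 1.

(1/3, 1/6, 1/2)

Signed area of the reference triangle: [A_1A_2A_3] = ½·((-3)·(-3−(-7)) + 0·(-7−2) + 3·(2−(-3))) = ½·(-12 + 0 + 15) = 3/2.
[PA_2A_3] = ½·((1/2)·(-3−(-7)) + 0·(-7−(-10/3)) + 3·(-10/3−(-3))) = ½·(2 + 0 − 1) = 1/2, so the A_1-coordinate is (1/2)/(3/2) = 1/3.
[A_1PA_3] = ½·((-3)·(-10/3−(-7)) + (1/2)·(-7−2) + 3·(2−(-10/3))) = ½·(-11 − 9/2 + 16) = 1/4, so the A_2-coordinate is 1/6.
[A_1A_2P] = ½·((-3)·(-3−(-10/3)) + 0·(-10/3−2) + (1/2)·(2−(-3))) = ½·(-1 + 0 + 5/2) = 3/4, so the A_3-coordinate is 1/2.
Check: 1/3 + 1/6 + 1/2 = 1.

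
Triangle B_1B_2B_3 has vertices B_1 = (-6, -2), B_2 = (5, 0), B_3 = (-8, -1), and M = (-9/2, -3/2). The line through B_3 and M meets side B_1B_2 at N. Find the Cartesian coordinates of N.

Barycentric coordinates of M with respect to B_1B_2B_3: (2/3, 1/6, 1/6).
On side B_1B_2 the B_3-coordinate is zero; dropping M's B_3-weight 1/6 and renormalizing the remaining 2/3 : 1/6 gives weights 4/5, 1/5 on B_1, B_2.
N = (4/5)·(-6, -2) + (1/5)·(5, 0) = (-19/5, -8/5).

(-19/5, -8/5)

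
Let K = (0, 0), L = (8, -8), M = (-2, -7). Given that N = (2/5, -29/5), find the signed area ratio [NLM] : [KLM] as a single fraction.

1/5

[KLM] = ½·(0·(-8−(-7)) + 8·(-7−0) + (-2)·(0−(-8))) = ½·(0 − 56 − 16) = -36.
[NLM] = ½·((2/5)·(-8−(-7)) + 8·(-7−(-29/5)) + (-2)·(-29/5−(-8))) = ½·(-2/5 − 48/5 − 22/5) = -36/5, so the ratio is (-36/5)/(-36) = 1/5.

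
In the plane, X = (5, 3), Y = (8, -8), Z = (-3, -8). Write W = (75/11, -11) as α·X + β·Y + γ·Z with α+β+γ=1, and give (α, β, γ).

(-3/11, 12/11, 2/11)

Signed area of the reference triangle: [XYZ] = ½·(5·(-8−(-8)) + 8·(-8−3) + (-3)·(3−(-8))) = ½·(0 − 88 − 33) = -121/2.
[WYZ] = ½·((75/11)·(-8−(-8)) + 8·(-8−(-11)) + (-3)·(-11−(-8))) = ½·(0 + 24 + 9) = 33/2, so the X-coordinate is (33/2)/(-121/2) = -3/11.
[XWZ] = ½·(5·(-11−(-8)) + (75/11)·(-8−3) + (-3)·(3−(-11))) = ½·(-15 − 75 − 42) = -66, so the Y-coordinate is 12/11.
[XYW] = ½·(5·(-8−(-11)) + 8·(-11−3) + (75/11)·(3−(-8))) = ½·(15 − 112 + 75) = -11, so the Z-coordinate is 2/11.
Check: -3/11 + 12/11 + 2/11 = 1.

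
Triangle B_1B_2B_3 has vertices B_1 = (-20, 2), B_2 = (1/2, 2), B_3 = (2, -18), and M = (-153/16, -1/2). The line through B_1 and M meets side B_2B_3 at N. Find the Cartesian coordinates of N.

Barycentric coordinates of M with respect to B_1B_2B_3: (1/2, 3/8, 1/8).
On side B_2B_3 the B_1-coordinate is zero; dropping M's B_1-weight 1/2 and renormalizing the remaining 3/8 : 1/8 gives weights 3/4, 1/4 on B_2, B_3.
N = (3/4)·(1/2, 2) + (1/4)·(2, -18) = (7/8, -3).

(7/8, -3)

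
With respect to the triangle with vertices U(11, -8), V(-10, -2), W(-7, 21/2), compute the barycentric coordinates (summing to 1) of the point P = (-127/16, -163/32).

(1/8, 17/16, -3/16)

Signed area of the reference triangle: [UVW] = ½·(11·(-2−(21/2)) + (-10)·(21/2−(-8)) + (-7)·(-8−(-2))) = ½·(-275/2 − 185 + 42) = -561/4.
[PVW] = ½·((-127/16)·(-2−(21/2)) + (-10)·(21/2−(-163/32)) + (-7)·(-163/32−(-2))) = ½·(3175/32 − 2495/16 + 693/32) = -561/32, so the U-coordinate is (-561/32)/(-561/4) = 1/8.
[UPW] = ½·(11·(-163/32−(21/2)) + (-127/16)·(21/2−(-8)) + (-7)·(-8−(-163/32))) = ½·(-5489/32 − 4699/32 + 651/32) = -9537/64, so the V-coordinate is 17/16.
[UVP] = ½·(11·(-2−(-163/32)) + (-10)·(-163/32−(-8)) + (-127/16)·(-8−(-2))) = ½·(1089/32 − 465/16 + 381/8) = 1683/64, so the W-coordinate is -3/16.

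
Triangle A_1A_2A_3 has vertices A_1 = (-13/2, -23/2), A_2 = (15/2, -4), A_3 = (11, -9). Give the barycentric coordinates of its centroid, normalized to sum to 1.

(1/3, 1/3, 1/3)

The centroid is the average of the vertices, so each weight is 1/3.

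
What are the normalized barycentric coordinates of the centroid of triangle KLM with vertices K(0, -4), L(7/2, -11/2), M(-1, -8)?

(1/3, 1/3, 1/3)

The centroid is the average of the vertices, so each weight is 1/3.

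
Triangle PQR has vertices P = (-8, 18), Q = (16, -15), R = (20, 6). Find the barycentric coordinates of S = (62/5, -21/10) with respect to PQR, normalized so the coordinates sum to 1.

Signed area of the reference triangle: [PQR] = ½·((-8)·(-15−6) + 16·(6−18) + 20·(18−(-15))) = ½·(168 − 192 + 660) = 318.
[SQR] = ½·((62/5)·(-15−6) + 16·(6−(-21/10)) + 20·(-21/10−(-15))) = ½·(-1302/5 + 648/5 + 258) = 318/5, so the P-coordinate is (318/5)/318 = 1/5.
[PSR] = ½·((-8)·(-21/10−6) + (62/5)·(6−18) + 20·(18−(-21/10))) = ½·(324/5 − 744/5 + 402) = 159, so the Q-coordinate is 1/2.
[PQS] = ½·((-8)·(-15−(-21/10)) + 16·(-21/10−18) + (62/5)·(18−(-15))) = ½·(516/5 − 1608/5 + 2046/5) = 477/5, so the R-coordinate is 3/10.

(1/5, 1/2, 3/10)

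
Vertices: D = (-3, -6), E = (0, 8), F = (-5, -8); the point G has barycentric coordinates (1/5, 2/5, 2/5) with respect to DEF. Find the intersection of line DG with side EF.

(-5/2, 0)

Line DG meets EF where the D-coordinate vanishes; zeroing G's D-weight and renormalizing leaves E, F-weights 2/5 : 2/5 → (1/2, 1/2).
So H = (1/2)·E + (1/2)·F = (-5/2, 0).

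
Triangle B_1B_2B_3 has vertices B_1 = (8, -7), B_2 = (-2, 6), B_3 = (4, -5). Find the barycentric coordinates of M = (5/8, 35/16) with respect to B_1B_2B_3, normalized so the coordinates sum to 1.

(3/16, 11/16, 1/8)

Signed area of the reference triangle: [B_1B_2B_3] = ½·(8·(6−(-5)) + (-2)·(-5−(-7)) + 4·(-7−6)) = ½·(88 − 4 − 52) = 16.
[MB_2B_3] = ½·((5/8)·(6−(-5)) + (-2)·(-5−(35/16)) + 4·(35/16−6)) = ½·(55/8 + 115/8 − 61/4) = 3, so the B_1-coordinate is 3/16 = 3/16.
[B_1MB_3] = ½·(8·(35/16−(-5)) + (5/8)·(-5−(-7)) + 4·(-7−(35/16))) = ½·(115/2 + 5/4 − 147/4) = 11, so the B_2-coordinate is 11/16.
[B_1B_2M] = ½·(8·(6−(35/16)) + (-2)·(35/16−(-7)) + (5/8)·(-7−6)) = ½·(61/2 − 147/8 − 65/8) = 2, so the B_3-coordinate is 1/8.
Check: 3/16 + 11/16 + 1/8 = 1.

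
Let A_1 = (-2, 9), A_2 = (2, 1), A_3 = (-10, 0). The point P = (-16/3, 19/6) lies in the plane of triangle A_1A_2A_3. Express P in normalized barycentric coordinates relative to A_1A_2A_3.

Signed area of the reference triangle: [A_1A_2A_3] = ½·((-2)·(1−0) + 2·(0−9) + (-10)·(9−1)) = ½·(-2 − 18 − 80) = -50.
[PA_2A_3] = ½·((-16/3)·(1−0) + 2·(0−(19/6)) + (-10)·(19/6−1)) = ½·(-16/3 − 19/3 − 65/3) = -50/3, so the A_1-coordinate is (-50/3)/(-50) = 1/3.
[A_1PA_3] = ½·((-2)·(19/6−0) + (-16/3)·(0−9) + (-10)·(9−(19/6))) = ½·(-19/3 + 48 − 175/3) = -25/3, so the A_2-coordinate is 1/6.
[A_1A_2P] = ½·((-2)·(1−(19/6)) + 2·(19/6−9) + (-16/3)·(9−1)) = ½·(13/3 − 35/3 − 128/3) = -25, so the A_3-coordinate is 1/2.
Check: 1/3 + 1/6 + 1/2 = 1.

(1/3, 1/6, 1/2)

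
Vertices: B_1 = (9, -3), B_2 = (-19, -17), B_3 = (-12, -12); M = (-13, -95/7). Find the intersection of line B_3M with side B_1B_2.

Barycentric coordinates of M with respect to B_1B_2B_3: (1/7, 4/7, 2/7).
On side B_1B_2 the B_3-coordinate is zero; dropping M's B_3-weight 2/7 and renormalizing the remaining 1/7 : 4/7 gives weights 1/5, 4/5 on B_1, B_2.
N = (1/5)·(9, -3) + (4/5)·(-19, -17) = (-67/5, -71/5).

(-67/5, -71/5)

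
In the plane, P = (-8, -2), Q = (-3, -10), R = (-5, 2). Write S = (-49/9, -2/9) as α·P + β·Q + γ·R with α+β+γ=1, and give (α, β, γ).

(2/9, 1/9, 2/3)

Signed area of the reference triangle: [PQR] = ½·((-8)·(-10−2) + (-3)·(2−(-2)) + (-5)·(-2−(-10))) = ½·(96 − 12 − 40) = 22.
[SQR] = ½·((-49/9)·(-10−2) + (-3)·(2−(-2/9)) + (-5)·(-2/9−(-10))) = ½·(196/3 − 20/3 − 440/9) = 44/9, so the P-coordinate is (44/9)/22 = 2/9.
[PSR] = ½·((-8)·(-2/9−2) + (-49/9)·(2−(-2)) + (-5)·(-2−(-2/9))) = ½·(160/9 − 196/9 + 80/9) = 22/9, so the Q-coordinate is 1/9.
[PQS] = ½·((-8)·(-10−(-2/9)) + (-3)·(-2/9−(-2)) + (-49/9)·(-2−(-10))) = ½·(704/9 − 16/3 − 392/9) = 44/3, so the R-coordinate is 2/3.
Check: 2/9 + 1/9 + 2/3 = 1.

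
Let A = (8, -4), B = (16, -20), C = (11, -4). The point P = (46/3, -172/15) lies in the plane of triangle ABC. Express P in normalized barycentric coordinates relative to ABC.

(-2/3, 7/15, 6/5)

Signed area of the reference triangle: [ABC] = ½·(8·(-20−(-4)) + 16·(-4−(-4)) + 11·(-4−(-20))) = ½·(-128 + 0 + 176) = 24.
[PBC] = ½·((46/3)·(-20−(-4)) + 16·(-4−(-172/15)) + 11·(-172/15−(-20))) = ½·(-736/3 + 1792/15 + 1408/15) = -16, so the A-coordinate is (-16)/24 = -2/3.
[APC] = ½·(8·(-172/15−(-4)) + (46/3)·(-4−(-4)) + 11·(-4−(-172/15))) = ½·(-896/15 + 0 + 1232/15) = 56/5, so the B-coordinate is 7/15.
[ABP] = ½·(8·(-20−(-172/15)) + 16·(-172/15−(-4)) + (46/3)·(-4−(-20))) = ½·(-1024/15 − 1792/15 + 736/3) = 144/5, so the C-coordinate is 6/5.
Check: -2/3 + 7/15 + 6/5 = 1.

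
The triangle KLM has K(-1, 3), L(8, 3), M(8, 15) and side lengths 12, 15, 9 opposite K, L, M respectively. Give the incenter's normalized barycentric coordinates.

(1/3, 5/12, 1/4)

The incenter has barycentric coordinates proportional to the opposite side lengths: (12 : 15 : 9).
Normalizing by 12+15+9 = 36 gives (1/3, 5/12, 1/4).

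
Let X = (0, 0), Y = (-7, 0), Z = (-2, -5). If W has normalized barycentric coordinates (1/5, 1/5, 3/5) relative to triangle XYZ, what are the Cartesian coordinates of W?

W = (1/5)·X + (1/5)·Y + (3/5)·Z.
x-coordinate: (1/5)·0 + (1/5)·(-7) + (3/5)·(-2) = -13/5.
y-coordinate: (1/5)·0 + (1/5)·0 + (3/5)·(-5) = -3.

(-13/5, -3)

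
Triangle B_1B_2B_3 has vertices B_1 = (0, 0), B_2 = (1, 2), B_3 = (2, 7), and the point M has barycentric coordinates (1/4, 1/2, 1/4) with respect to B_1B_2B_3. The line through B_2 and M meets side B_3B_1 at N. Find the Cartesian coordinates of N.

Line B_2M meets B_3B_1 where the B_2-coordinate vanishes; zeroing M's B_2-weight and renormalizing leaves B_3, B_1-weights 1/4 : 1/4 → (1/2, 1/2).
So N = (1/2)·B_3 + (1/2)·B_1 = (1, 7/2).

(1, 7/2)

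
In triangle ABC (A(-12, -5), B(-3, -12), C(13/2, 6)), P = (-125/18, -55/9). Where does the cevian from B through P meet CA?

Barycentric coordinates of P with respect to ABC: (5/9, 1/3, 1/9).
On side CA the B-coordinate is zero; dropping P's B-weight 1/3 and renormalizing the remaining 1/9 : 5/9 gives weights 1/6, 5/6 on C, A.
Q = (1/6)·(13/2, 6) + (5/6)·(-12, -5) = (-107/12, -19/6).

(-107/12, -19/6)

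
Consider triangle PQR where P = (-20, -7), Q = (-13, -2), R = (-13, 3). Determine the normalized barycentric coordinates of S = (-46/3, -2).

(1/3, 1/3, 1/3)

Signed area of the reference triangle: [PQR] = ½·((-20)·(-2−3) + (-13)·(3−(-7)) + (-13)·(-7−(-2))) = ½·(100 − 130 + 65) = 35/2.
[SQR] = ½·((-46/3)·(-2−3) + (-13)·(3−(-2)) + (-13)·(-2−(-2))) = ½·(230/3 − 65 + 0) = 35/6, so the P-coordinate is (35/6)/(35/2) = 1/3.
[PSR] = ½·((-20)·(-2−3) + (-46/3)·(3−(-7)) + (-13)·(-7−(-2))) = ½·(100 − 460/3 + 65) = 35/6, so the Q-coordinate is 1/3.
[PQS] = ½·((-20)·(-2−(-2)) + (-13)·(-2−(-7)) + (-46/3)·(-7−(-2))) = ½·(0 − 65 + 230/3) = 35/6, so the R-coordinate is 1/3.
Check: 1/3 + 1/3 + 1/3 = 1.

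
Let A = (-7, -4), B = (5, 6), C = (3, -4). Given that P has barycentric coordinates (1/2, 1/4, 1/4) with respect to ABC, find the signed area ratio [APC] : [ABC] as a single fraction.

The signed ratio [APC]/[ABC] equals the barycentric coordinate of P at vertex B, which is 1/4.

1/4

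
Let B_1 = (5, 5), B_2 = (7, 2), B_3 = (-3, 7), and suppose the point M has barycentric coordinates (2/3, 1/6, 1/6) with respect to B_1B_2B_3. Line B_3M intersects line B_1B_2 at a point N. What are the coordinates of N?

Line B_3M meets B_1B_2 where the B_3-coordinate vanishes; zeroing M's B_3-weight and renormalizing leaves B_1, B_2-weights 2/3 : 1/6 → (4/5, 1/5).
So N = (4/5)·B_1 + (1/5)·B_2 = (27/5, 22/5).

(27/5, 22/5)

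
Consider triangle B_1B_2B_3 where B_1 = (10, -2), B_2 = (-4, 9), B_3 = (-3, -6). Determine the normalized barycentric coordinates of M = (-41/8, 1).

Signed area of the reference triangle: [B_1B_2B_3] = ½·(10·(9−(-6)) + (-4)·(-6−(-2)) + (-3)·(-2−9)) = ½·(150 + 16 + 33) = 199/2.
[MB_2B_3] = ½·((-41/8)·(9−(-6)) + (-4)·(-6−1) + (-3)·(1−9)) = ½·(-615/8 + 28 + 24) = -199/16, so the B_1-coordinate is (-199/16)/(199/2) = -1/8.
[B_1MB_3] = ½·(10·(1−(-6)) + (-41/8)·(-6−(-2)) + (-3)·(-2−1)) = ½·(70 + 41/2 + 9) = 199/4, so the B_2-coordinate is 1/2.
[B_1B_2M] = ½·(10·(9−1) + (-4)·(1−(-2)) + (-41/8)·(-2−9)) = ½·(80 − 12 + 451/8) = 995/16, so the B_3-coordinate is 5/8.

(-1/8, 1/2, 5/8)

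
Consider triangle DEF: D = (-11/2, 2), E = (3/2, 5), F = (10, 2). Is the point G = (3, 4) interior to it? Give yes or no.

Barycentric coordinates of G: (8/93, 2/3, 23/93).
The three coordinates are positive, positive, positive; a point is interior exactly when all three are positive.

yes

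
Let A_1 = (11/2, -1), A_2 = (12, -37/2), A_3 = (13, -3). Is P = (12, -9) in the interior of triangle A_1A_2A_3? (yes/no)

Barycentric coordinates of P: (38/473, 188/473, 247/473).
The three coordinates are positive, positive, positive; a point is interior exactly when all three are positive.

yes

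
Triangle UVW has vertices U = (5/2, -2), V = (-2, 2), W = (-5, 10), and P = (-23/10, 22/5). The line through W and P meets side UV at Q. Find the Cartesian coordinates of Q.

Barycentric coordinates of P with respect to UVW: (1/5, 2/5, 2/5).
On side UV the W-coordinate is zero; dropping P's W-weight 2/5 and renormalizing the remaining 1/5 : 2/5 gives weights 1/3, 2/3 on U, V.
Q = (1/3)·(5/2, -2) + (2/3)·(-2, 2) = (-1/2, 2/3).

(-1/2, 2/3)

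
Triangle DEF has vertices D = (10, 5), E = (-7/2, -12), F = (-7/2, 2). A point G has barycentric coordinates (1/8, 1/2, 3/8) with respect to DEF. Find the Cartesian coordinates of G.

G = (1/8)·D + (1/2)·E + (3/8)·F.
x-coordinate: (1/8)·10 + (1/2)·(-7/2) + (3/8)·(-7/2) = -29/16.
y-coordinate: (1/8)·5 + (1/2)·(-12) + (3/8)·2 = -37/8.

(-29/16, -37/8)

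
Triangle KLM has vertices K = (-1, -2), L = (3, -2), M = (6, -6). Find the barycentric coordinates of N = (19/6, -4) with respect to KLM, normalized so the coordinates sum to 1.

(1/3, 1/6, 1/2)

Signed area of the reference triangle: [KLM] = ½·((-1)·(-2−(-6)) + 3·(-6−(-2)) + 6·(-2−(-2))) = ½·(-4 − 12 + 0) = -8.
[NLM] = ½·((19/6)·(-2−(-6)) + 3·(-6−(-4)) + 6·(-4−(-2))) = ½·(38/3 − 6 − 12) = -8/3, so the K-coordinate is (-8/3)/(-8) = 1/3.
[KNM] = ½·((-1)·(-4−(-6)) + (19/6)·(-6−(-2)) + 6·(-2−(-4))) = ½·(-2 − 38/3 + 12) = -4/3, so the L-coordinate is 1/6.
[KLN] = ½·((-1)·(-2−(-4)) + 3·(-4−(-2)) + (19/6)·(-2−(-2))) = ½·(-2 − 6 + 0) = -4, so the M-coordinate is 1/2.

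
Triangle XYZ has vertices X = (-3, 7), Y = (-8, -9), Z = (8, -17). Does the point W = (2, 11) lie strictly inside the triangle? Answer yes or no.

no

Barycentric coordinates of W: (50/37, -41/74, 15/74).
The three coordinates are positive, negative, positive; a point is interior exactly when all three are positive.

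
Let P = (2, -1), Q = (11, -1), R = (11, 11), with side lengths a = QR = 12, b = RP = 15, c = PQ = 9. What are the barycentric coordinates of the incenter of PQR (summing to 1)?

The incenter has barycentric coordinates proportional to the opposite side lengths: (12 : 15 : 9).
Normalizing by 12+15+9 = 36 gives (1/3, 5/12, 1/4).

(1/3, 5/12, 1/4)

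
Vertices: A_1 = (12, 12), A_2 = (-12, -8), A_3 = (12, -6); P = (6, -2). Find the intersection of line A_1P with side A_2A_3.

Barycentric coordinates of P with respect to A_1A_2A_3: (1/4, 1/4, 1/2).
On side A_2A_3 the A_1-coordinate is zero; dropping P's A_1-weight 1/4 and renormalizing the remaining 1/4 : 1/2 gives weights 1/3, 2/3 on A_2, A_3.
Q = (1/3)·(-12, -8) + (2/3)·(12, -6) = (4, -20/3).

(4, -20/3)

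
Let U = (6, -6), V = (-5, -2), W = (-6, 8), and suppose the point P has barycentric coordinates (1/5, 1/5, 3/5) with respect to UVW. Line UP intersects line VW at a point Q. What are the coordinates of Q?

(-23/4, 11/2)

Line UP meets VW where the U-coordinate vanishes; zeroing P's U-weight and renormalizing leaves V, W-weights 1/5 : 3/5 → (1/4, 3/4).
So Q = (1/4)·V + (3/4)·W = (-23/4, 11/2).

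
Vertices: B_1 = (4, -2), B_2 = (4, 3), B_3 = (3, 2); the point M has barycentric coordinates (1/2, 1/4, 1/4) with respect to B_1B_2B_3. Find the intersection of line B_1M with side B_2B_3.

Line B_1M meets B_2B_3 where the B_1-coordinate vanishes; zeroing M's B_1-weight and renormalizing leaves B_2, B_3-weights 1/4 : 1/4 → (1/2, 1/2).
So N = (1/2)·B_2 + (1/2)·B_3 = (7/2, 5/2).

(7/2, 5/2)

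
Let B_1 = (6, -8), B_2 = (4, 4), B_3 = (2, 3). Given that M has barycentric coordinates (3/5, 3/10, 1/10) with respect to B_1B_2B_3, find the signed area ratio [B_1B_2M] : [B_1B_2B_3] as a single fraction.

1/10

The signed ratio [B_1B_2M]/[B_1B_2B_3] equals the barycentric coordinate of M at vertex B_3, which is 1/10.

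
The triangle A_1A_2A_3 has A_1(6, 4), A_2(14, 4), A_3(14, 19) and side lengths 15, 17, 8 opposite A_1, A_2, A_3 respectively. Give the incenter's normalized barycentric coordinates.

(3/8, 17/40, 1/5)

The incenter has barycentric coordinates proportional to the opposite side lengths: (15 : 17 : 8).
Normalizing by 15+17+8 = 40 gives (3/8, 17/40, 1/5).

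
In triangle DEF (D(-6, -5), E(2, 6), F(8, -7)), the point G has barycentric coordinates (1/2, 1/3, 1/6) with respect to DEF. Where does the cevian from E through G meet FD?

Line EG meets FD where the E-coordinate vanishes; zeroing G's E-weight and renormalizing leaves F, D-weights 1/6 : 1/2 → (1/4, 3/4).
So H = (1/4)·F + (3/4)·D = (-5/2, -11/2).

(-5/2, -11/2)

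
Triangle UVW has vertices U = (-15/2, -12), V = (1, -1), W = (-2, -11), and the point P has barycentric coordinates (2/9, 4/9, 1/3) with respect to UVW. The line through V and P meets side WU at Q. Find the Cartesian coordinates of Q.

(-21/5, -57/5)

Line VP meets WU where the V-coordinate vanishes; zeroing P's V-weight and renormalizing leaves W, U-weights 1/3 : 2/9 → (3/5, 2/5).
So Q = (3/5)·W + (2/5)·U = (-21/5, -57/5).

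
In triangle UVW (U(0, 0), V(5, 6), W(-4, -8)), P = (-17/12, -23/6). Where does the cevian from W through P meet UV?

Barycentric coordinates of P with respect to UVW: (1/12, 1/4, 2/3).
On side UV the W-coordinate is zero; dropping P's W-weight 2/3 and renormalizing the remaining 1/12 : 1/4 gives weights 1/4, 3/4 on U, V.
Q = (1/4)·(0, 0) + (3/4)·(5, 6) = (15/4, 9/2).

(15/4, 9/2)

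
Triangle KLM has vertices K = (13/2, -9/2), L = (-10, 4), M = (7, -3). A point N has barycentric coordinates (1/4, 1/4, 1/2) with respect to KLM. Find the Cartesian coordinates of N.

N = (1/4)·K + (1/4)·L + (1/2)·M.
x-coordinate: (1/4)·(13/2) + (1/4)·(-10) + (1/2)·7 = 21/8.
y-coordinate: (1/4)·(-9/2) + (1/4)·4 + (1/2)·(-3) = -13/8.

(21/8, -13/8)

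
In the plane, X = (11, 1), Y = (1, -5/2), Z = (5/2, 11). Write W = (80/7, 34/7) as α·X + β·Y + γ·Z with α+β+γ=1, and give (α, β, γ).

Signed area of the reference triangle: [XYZ] = ½·(11·(-5/2−11) + 1·(11−1) + (5/2)·(1−(-5/2))) = ½·(-297/2 + 10 + 35/4) = -519/8.
[WYZ] = ½·((80/7)·(-5/2−11) + 1·(11−(34/7)) + (5/2)·(34/7−(-5/2))) = ½·(-1080/7 + 43/7 + 515/28) = -519/8, so the X-coordinate is (-519/8)/(-519/8) = 1.
[XWZ] = ½·(11·(34/7−11) + (80/7)·(11−1) + (5/2)·(1−(34/7))) = ½·(-473/7 + 800/7 − 135/14) = 519/28, so the Y-coordinate is -2/7.
[XYW] = ½·(11·(-5/2−(34/7)) + 1·(34/7−1) + (80/7)·(1−(-5/2))) = ½·(-1133/14 + 27/7 + 40) = -519/28, so the Z-coordinate is 2/7.

(1, -2/7, 2/7)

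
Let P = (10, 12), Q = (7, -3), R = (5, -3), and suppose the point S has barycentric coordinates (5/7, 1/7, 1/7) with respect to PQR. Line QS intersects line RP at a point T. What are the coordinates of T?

(55/6, 19/2)

Line QS meets RP where the Q-coordinate vanishes; zeroing S's Q-weight and renormalizing leaves R, P-weights 1/7 : 5/7 → (1/6, 5/6).
So T = (1/6)·R + (5/6)·P = (55/6, 19/2).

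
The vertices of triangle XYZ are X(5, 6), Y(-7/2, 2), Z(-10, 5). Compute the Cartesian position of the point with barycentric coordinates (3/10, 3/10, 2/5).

(-71/20, 22/5)

W = (3/10)·X + (3/10)·Y + (2/5)·Z.
x-coordinate: (3/10)·5 + (3/10)·(-7/2) + (2/5)·(-10) = -71/20.
y-coordinate: (3/10)·6 + (3/10)·2 + (2/5)·5 = 22/5.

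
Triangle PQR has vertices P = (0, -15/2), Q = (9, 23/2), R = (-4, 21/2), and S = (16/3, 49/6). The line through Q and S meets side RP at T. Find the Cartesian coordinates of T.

(-2, 3/2)

Barycentric coordinates of S with respect to PQR: (1/6, 2/3, 1/6).
On side RP the Q-coordinate is zero; dropping S's Q-weight 2/3 and renormalizing the remaining 1/6 : 1/6 gives weights 1/2, 1/2 on R, P.
T = (1/2)·(-4, 21/2) + (1/2)·(0, -15/2) = (-2, 3/2).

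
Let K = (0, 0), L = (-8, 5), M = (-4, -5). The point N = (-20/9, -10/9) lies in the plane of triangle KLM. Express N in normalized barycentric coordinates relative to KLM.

Signed area of the reference triangle: [KLM] = ½·(0·(5−(-5)) + (-8)·(-5−0) + (-4)·(0−5)) = ½·(0 + 40 + 20) = 30.
[NLM] = ½·((-20/9)·(5−(-5)) + (-8)·(-5−(-10/9)) + (-4)·(-10/9−5)) = ½·(-200/9 + 280/9 + 220/9) = 50/3, so the K-coordinate is (50/3)/30 = 5/9.
[KNM] = ½·(0·(-10/9−(-5)) + (-20/9)·(-5−0) + (-4)·(0−(-10/9))) = ½·(0 + 100/9 − 40/9) = 10/3, so the L-coordinate is 1/9.
[KLN] = ½·(0·(5−(-10/9)) + (-8)·(-10/9−0) + (-20/9)·(0−5)) = ½·(0 + 80/9 + 100/9) = 10, so the M-coordinate is 1/3.

(5/9, 1/9, 1/3)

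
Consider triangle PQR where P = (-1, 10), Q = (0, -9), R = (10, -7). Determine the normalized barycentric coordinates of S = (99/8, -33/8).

(1/8, -3/8, 5/4)

Signed area of the reference triangle: [PQR] = ½·((-1)·(-9−(-7)) + 0·(-7−10) + 10·(10−(-9))) = ½·(2 + 0 + 190) = 96.
[SQR] = ½·((99/8)·(-9−(-7)) + 0·(-7−(-33/8)) + 10·(-33/8−(-9))) = ½·(-99/4 + 0 + 195/4) = 12, so the P-coordinate is 12/96 = 1/8.
[PSR] = ½·((-1)·(-33/8−(-7)) + (99/8)·(-7−10) + 10·(10−(-33/8))) = ½·(-23/8 − 1683/8 + 565/4) = -36, so the Q-coordinate is -3/8.
[PQS] = ½·((-1)·(-9−(-33/8)) + 0·(-33/8−10) + (99/8)·(10−(-9))) = ½·(39/8 + 0 + 1881/8) = 120, so the R-coordinate is 5/4.
Check: 1/8 − 3/8 + 5/4 = 1.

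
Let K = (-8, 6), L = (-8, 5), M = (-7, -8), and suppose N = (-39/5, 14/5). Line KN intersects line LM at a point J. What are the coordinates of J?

Barycentric coordinates of N with respect to KLM: (2/5, 2/5, 1/5).
On side LM the K-coordinate is zero; dropping N's K-weight 2/5 and renormalizing the remaining 2/5 : 1/5 gives weights 2/3, 1/3 on L, M.
J = (2/3)·(-8, 5) + (1/3)·(-7, -8) = (-23/3, 2/3).

(-23/3, 2/3)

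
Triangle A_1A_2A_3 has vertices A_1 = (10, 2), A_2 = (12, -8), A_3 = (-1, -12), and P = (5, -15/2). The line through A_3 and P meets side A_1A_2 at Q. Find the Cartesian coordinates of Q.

(11, -3)

Barycentric coordinates of P with respect to A_1A_2A_3: (1/4, 1/4, 1/2).
On side A_1A_2 the A_3-coordinate is zero; dropping P's A_3-weight 1/2 and renormalizing the remaining 1/4 : 1/4 gives weights 1/2, 1/2 on A_1, A_2.
Q = (1/2)·(10, 2) + (1/2)·(12, -8) = (11, -3).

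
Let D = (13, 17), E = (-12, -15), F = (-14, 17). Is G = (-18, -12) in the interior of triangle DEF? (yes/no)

no

Barycentric coordinates of G: (-31/144, 29/32, 89/288).
The three coordinates are negative, positive, positive; a point is interior exactly when all three are positive.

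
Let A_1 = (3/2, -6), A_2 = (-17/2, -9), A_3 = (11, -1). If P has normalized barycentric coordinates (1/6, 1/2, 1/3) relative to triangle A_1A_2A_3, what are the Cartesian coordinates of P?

(-1/3, -35/6)

P = (1/6)·A_1 + (1/2)·A_2 + (1/3)·A_3.
x-coordinate: (1/6)·(3/2) + (1/2)·(-17/2) + (1/3)·11 = -1/3.
y-coordinate: (1/6)·(-6) + (1/2)·(-9) + (1/3)·(-1) = -35/6.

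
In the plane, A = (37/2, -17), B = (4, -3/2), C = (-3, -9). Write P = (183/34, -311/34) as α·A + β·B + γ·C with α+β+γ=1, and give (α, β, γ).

(5/17, 5/17, 7/17)

Signed area of the reference triangle: [ABC] = ½·((37/2)·(-3/2−(-9)) + 4·(-9−(-17)) + (-3)·(-17−(-3/2))) = ½·(555/4 + 32 + 93/2) = 869/8.
[PBC] = ½·((183/34)·(-3/2−(-9)) + 4·(-9−(-311/34)) + (-3)·(-311/34−(-3/2))) = ½·(2745/68 + 10/17 + 390/17) = 4345/136, so the A-coordinate is (4345/136)/(869/8) = 5/17.
[APC] = ½·((37/2)·(-311/34−(-9)) + (183/34)·(-9−(-17)) + (-3)·(-17−(-311/34))) = ½·(-185/68 + 732/17 + 801/34) = 4345/136, so the B-coordinate is 5/17.
[ABP] = ½·((37/2)·(-3/2−(-311/34)) + 4·(-311/34−(-17)) + (183/34)·(-17−(-3/2))) = ½·(2405/17 + 534/17 − 5673/68) = 6083/136, so the C-coordinate is 7/17.
Check: 5/17 + 5/17 + 7/17 = 1.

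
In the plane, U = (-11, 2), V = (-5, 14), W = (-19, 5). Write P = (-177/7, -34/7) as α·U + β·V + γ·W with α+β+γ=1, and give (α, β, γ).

Signed area of the reference triangle: [UVW] = ½·((-11)·(14−5) + (-5)·(5−2) + (-19)·(2−14)) = ½·(-99 − 15 + 228) = 57.
[PVW] = ½·((-177/7)·(14−5) + (-5)·(5−(-34/7)) + (-19)·(-34/7−14)) = ½·(-1593/7 − 345/7 + 2508/7) = 285/7, so the U-coordinate is (285/7)/57 = 5/7.
[UPW] = ½·((-11)·(-34/7−5) + (-177/7)·(5−2) + (-19)·(2−(-34/7))) = ½·(759/7 − 531/7 − 912/7) = -342/7, so the V-coordinate is -6/7.
[UVP] = ½·((-11)·(14−(-34/7)) + (-5)·(-34/7−2) + (-177/7)·(2−14)) = ½·(-1452/7 + 240/7 + 2124/7) = 456/7, so the W-coordinate is 8/7.
Check: 5/7 − 6/7 + 8/7 = 1.

(5/7, -6/7, 8/7)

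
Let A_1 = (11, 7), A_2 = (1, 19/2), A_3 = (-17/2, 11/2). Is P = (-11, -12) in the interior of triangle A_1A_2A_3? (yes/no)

Barycentric coordinates of P: (125/51, -90/17, 196/51).
The three coordinates are positive, negative, positive; a point is interior exactly when all three are positive.

no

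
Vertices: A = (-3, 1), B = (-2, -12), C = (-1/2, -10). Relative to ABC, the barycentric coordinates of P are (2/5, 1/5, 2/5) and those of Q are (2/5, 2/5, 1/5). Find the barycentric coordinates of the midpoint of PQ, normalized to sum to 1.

Since both coordinate triples sum to 1, the midpoint's barycentrics are the componentwise average.
(2/5+2/5)/2 = 2/5; similarly 3/10 and 3/10.

(2/5, 3/10, 3/10)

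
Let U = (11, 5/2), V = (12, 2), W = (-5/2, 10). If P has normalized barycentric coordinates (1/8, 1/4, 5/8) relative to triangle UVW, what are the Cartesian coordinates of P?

P = (1/8)·U + (1/4)·V + (5/8)·W.
x-coordinate: (1/8)·11 + (1/4)·12 + (5/8)·(-5/2) = 45/16.
y-coordinate: (1/8)·(5/2) + (1/4)·2 + (5/8)·10 = 113/16.

(45/16, 113/16)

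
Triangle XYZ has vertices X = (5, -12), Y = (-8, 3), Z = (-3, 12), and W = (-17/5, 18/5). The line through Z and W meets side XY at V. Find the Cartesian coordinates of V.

Barycentric coordinates of W with respect to XYZ: (1/5, 2/5, 2/5).
On side XY the Z-coordinate is zero; dropping W's Z-weight 2/5 and renormalizing the remaining 1/5 : 2/5 gives weights 1/3, 2/3 on X, Y.
V = (1/3)·(5, -12) + (2/3)·(-8, 3) = (-11/3, -2).

(-11/3, -2)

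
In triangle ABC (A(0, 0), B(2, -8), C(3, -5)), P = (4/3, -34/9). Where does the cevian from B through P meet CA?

(1, -5/3)

Barycentric coordinates of P with respect to ABC: (4/9, 1/3, 2/9).
On side CA the B-coordinate is zero; dropping P's B-weight 1/3 and renormalizing the remaining 2/9 : 4/9 gives weights 1/3, 2/3 on C, A.
Q = (1/3)·(3, -5) + (2/3)·(0, 0) = (1, -5/3).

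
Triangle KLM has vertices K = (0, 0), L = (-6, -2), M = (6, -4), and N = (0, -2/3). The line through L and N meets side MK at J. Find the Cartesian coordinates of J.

Barycentric coordinates of N with respect to KLM: (7/9, 1/9, 1/9).
On side MK the L-coordinate is zero; dropping N's L-weight 1/9 and renormalizing the remaining 1/9 : 7/9 gives weights 1/8, 7/8 on M, K.
J = (1/8)·(6, -4) + (7/8)·(0, 0) = (3/4, -1/2).

(3/4, -1/2)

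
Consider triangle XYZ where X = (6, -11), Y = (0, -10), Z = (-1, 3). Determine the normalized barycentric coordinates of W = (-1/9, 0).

Signed area of the reference triangle: [XYZ] = ½·(6·(-10−3) + 0·(3−(-11)) + (-1)·(-11−(-10))) = ½·(-78 + 0 + 1) = -77/2.
[WYZ] = ½·((-1/9)·(-10−3) + 0·(3−0) + (-1)·(0−(-10))) = ½·(13/9 + 0 − 10) = -77/18, so the X-coordinate is (-77/18)/(-77/2) = 1/9.
[XWZ] = ½·(6·(0−3) + (-1/9)·(3−(-11)) + (-1)·(-11−0)) = ½·(-18 − 14/9 + 11) = -77/18, so the Y-coordinate is 1/9.
[XYW] = ½·(6·(-10−0) + 0·(0−(-11)) + (-1/9)·(-11−(-10))) = ½·(-60 + 0 + 1/9) = -539/18, so the Z-coordinate is 7/9.

(1/9, 1/9, 7/9)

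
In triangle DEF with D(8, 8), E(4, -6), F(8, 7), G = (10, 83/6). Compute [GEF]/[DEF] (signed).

[DEF] = ½·(8·(-6−7) + 4·(7−8) + 8·(8−(-6))) = ½·(-104 − 4 + 112) = 2.
[GEF] = ½·(10·(-6−7) + 4·(7−(83/6)) + 8·(83/6−(-6))) = ½·(-130 − 82/3 + 476/3) = 2/3, so the ratio is (2/3)/2 = 1/3.

1/3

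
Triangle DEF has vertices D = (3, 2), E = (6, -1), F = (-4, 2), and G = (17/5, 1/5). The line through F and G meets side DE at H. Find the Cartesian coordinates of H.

Barycentric coordinates of G with respect to DEF: (1/5, 3/5, 1/5).
On side DE the F-coordinate is zero; dropping G's F-weight 1/5 and renormalizing the remaining 1/5 : 3/5 gives weights 1/4, 3/4 on D, E.
H = (1/4)·(3, 2) + (3/4)·(6, -1) = (21/4, -1/4).

(21/4, -1/4)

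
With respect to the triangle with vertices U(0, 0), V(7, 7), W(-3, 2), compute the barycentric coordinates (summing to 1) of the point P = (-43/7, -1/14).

(1/7, -5/14, 17/14)

Signed area of the reference triangle: [UVW] = ½·(0·(7−2) + 7·(2−0) + (-3)·(0−7)) = ½·(0 + 14 + 21) = 35/2.
[PVW] = ½·((-43/7)·(7−2) + 7·(2−(-1/14)) + (-3)·(-1/14−7)) = ½·(-215/7 + 29/2 + 297/14) = 5/2, so the U-coordinate is (5/2)/(35/2) = 1/7.
[UPW] = ½·(0·(-1/14−2) + (-43/7)·(2−0) + (-3)·(0−(-1/14))) = ½·(0 − 86/7 − 3/14) = -25/4, so the V-coordinate is -5/14.
[UVP] = ½·(0·(7−(-1/14)) + 7·(-1/14−0) + (-43/7)·(0−7)) = ½·(0 − 1/2 + 43) = 85/4, so the W-coordinate is 17/14.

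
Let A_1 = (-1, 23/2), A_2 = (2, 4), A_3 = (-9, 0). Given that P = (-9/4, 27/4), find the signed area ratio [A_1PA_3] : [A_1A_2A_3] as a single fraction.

1/4

[A_1A_2A_3] = ½·((-1)·(4−0) + 2·(0−(23/2)) + (-9)·(23/2−4)) = ½·(-4 − 23 − 135/2) = -189/4.
[A_1PA_3] = ½·((-1)·(27/4−0) + (-9/4)·(0−(23/2)) + (-9)·(23/2−(27/4))) = ½·(-27/4 + 207/8 − 171/4) = -189/16, so the ratio is (-189/16)/(-189/4) = 1/4.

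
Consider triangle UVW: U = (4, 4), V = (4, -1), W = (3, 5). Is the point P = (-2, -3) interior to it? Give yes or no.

Barycentric coordinates of P: (-38/5, 13/5, 6).
The three coordinates are negative, positive, positive; a point is interior exactly when all three are positive.

no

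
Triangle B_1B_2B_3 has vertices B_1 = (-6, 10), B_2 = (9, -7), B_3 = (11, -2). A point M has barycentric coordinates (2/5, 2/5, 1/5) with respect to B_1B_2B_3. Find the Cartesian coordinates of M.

M = (2/5)·B_1 + (2/5)·B_2 + (1/5)·B_3.
x-coordinate: (2/5)·(-6) + (2/5)·9 + (1/5)·11 = 17/5.
y-coordinate: (2/5)·10 + (2/5)·(-7) + (1/5)·(-2) = 4/5.

(17/5, 4/5)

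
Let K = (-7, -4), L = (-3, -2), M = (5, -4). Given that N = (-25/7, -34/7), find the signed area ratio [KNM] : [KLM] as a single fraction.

-3/7

[KLM] = ½·((-7)·(-2−(-4)) + (-3)·(-4−(-4)) + 5·(-4−(-2))) = ½·(-14 + 0 − 10) = -12.
[KNM] = ½·((-7)·(-34/7−(-4)) + (-25/7)·(-4−(-4)) + 5·(-4−(-34/7))) = ½·(6 + 0 + 30/7) = 36/7, so the ratio is (36/7)/(-12) = -3/7.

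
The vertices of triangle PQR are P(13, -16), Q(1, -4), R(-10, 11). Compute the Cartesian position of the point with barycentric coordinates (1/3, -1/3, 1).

S = (1/3)·P + (-1/3)·Q + 1·R.
x-coordinate: (1/3)·13 + (-1/3)·1 + 1·(-10) = -6.
y-coordinate: (1/3)·(-16) + (-1/3)·(-4) + 1·11 = 7.

(-6, 7)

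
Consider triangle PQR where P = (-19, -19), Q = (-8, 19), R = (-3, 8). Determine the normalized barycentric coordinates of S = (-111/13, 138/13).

Signed area of the reference triangle: [PQR] = ½·((-19)·(19−8) + (-8)·(8−(-19)) + (-3)·(-19−19)) = ½·(-209 − 216 + 114) = -311/2.
[SQR] = ½·((-111/13)·(19−8) + (-8)·(8−(138/13)) + (-3)·(138/13−19)) = ½·(-1221/13 + 272/13 + 327/13) = -311/13, so the P-coordinate is (-311/13)/(-311/2) = 2/13.
[PSR] = ½·((-19)·(138/13−8) + (-111/13)·(8−(-19)) + (-3)·(-19−(138/13))) = ½·(-646/13 − 2997/13 + 1155/13) = -1244/13, so the Q-coordinate is 8/13.
[PQS] = ½·((-19)·(19−(138/13)) + (-8)·(138/13−(-19)) + (-111/13)·(-19−19)) = ½·(-2071/13 − 3080/13 + 4218/13) = -933/26, so the R-coordinate is 3/13.

(2/13, 8/13, 3/13)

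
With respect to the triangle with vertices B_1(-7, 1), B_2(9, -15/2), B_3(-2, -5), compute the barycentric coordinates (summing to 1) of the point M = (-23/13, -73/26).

(6/13, 3/13, 4/13)

Signed area of the reference triangle: [B_1B_2B_3] = ½·((-7)·(-15/2−(-5)) + 9·(-5−1) + (-2)·(1−(-15/2))) = ½·(35/2 − 54 − 17) = -107/4.
[MB_2B_3] = ½·((-23/13)·(-15/2−(-5)) + 9·(-5−(-73/26)) + (-2)·(-73/26−(-15/2))) = ½·(115/26 − 513/26 − 122/13) = -321/26, so the B_1-coordinate is (-321/26)/(-107/4) = 6/13.
[B_1MB_3] = ½·((-7)·(-73/26−(-5)) + (-23/13)·(-5−1) + (-2)·(1−(-73/26))) = ½·(-399/26 + 138/13 − 99/13) = -321/52, so the B_2-coordinate is 3/13.
[B_1B_2M] = ½·((-7)·(-15/2−(-73/26)) + 9·(-73/26−1) + (-23/13)·(1−(-15/2))) = ½·(427/13 − 891/26 − 391/26) = -107/13, so the B_3-coordinate is 4/13.
Check: 6/13 + 3/13 + 4/13 = 1.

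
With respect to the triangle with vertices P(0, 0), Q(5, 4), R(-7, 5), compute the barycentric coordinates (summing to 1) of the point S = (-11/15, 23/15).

(2/3, 2/15, 1/5)

Signed area of the reference triangle: [PQR] = ½·(0·(4−5) + 5·(5−0) + (-7)·(0−4)) = ½·(0 + 25 + 28) = 53/2.
[SQR] = ½·((-11/15)·(4−5) + 5·(5−(23/15)) + (-7)·(23/15−4)) = ½·(11/15 + 52/3 + 259/15) = 53/3, so the P-coordinate is (53/3)/(53/2) = 2/3.
[PSR] = ½·(0·(23/15−5) + (-11/15)·(5−0) + (-7)·(0−(23/15))) = ½·(0 − 11/3 + 161/15) = 53/15, so the Q-coordinate is 2/15.
[PQS] = ½·(0·(4−(23/15)) + 5·(23/15−0) + (-11/15)·(0−4)) = ½·(0 + 23/3 + 44/15) = 53/10, so the R-coordinate is 1/5.
Check: 2/3 + 2/15 + 1/5 = 1.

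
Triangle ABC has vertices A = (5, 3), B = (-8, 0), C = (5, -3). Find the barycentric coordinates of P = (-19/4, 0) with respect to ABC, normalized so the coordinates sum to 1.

Signed area of the reference triangle: [ABC] = ½·(5·(0−(-3)) + (-8)·(-3−3) + 5·(3−0)) = ½·(15 + 48 + 15) = 39.
[PBC] = ½·((-19/4)·(0−(-3)) + (-8)·(-3−0) + 5·(0−0)) = ½·(-57/4 + 24 + 0) = 39/8, so the A-coordinate is (39/8)/39 = 1/8.
[APC] = ½·(5·(0−(-3)) + (-19/4)·(-3−3) + 5·(3−0)) = ½·(15 + 57/2 + 15) = 117/4, so the B-coordinate is 3/4.
[ABP] = ½·(5·(0−0) + (-8)·(0−3) + (-19/4)·(3−0)) = ½·(0 + 24 − 57/4) = 39/8, so the C-coordinate is 1/8.

(1/8, 3/4, 1/8)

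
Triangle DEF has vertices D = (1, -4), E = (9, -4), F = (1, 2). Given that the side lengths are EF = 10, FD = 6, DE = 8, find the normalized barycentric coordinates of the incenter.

The incenter has barycentric coordinates proportional to the opposite side lengths: (10 : 6 : 8).
Normalizing by 10+6+8 = 24 gives (5/12, 1/4, 1/3).

(5/12, 1/4, 1/3)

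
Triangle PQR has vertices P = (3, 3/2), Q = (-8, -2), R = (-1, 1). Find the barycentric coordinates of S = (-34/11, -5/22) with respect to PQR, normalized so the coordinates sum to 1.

(3/11, 5/11, 3/11)

Signed area of the reference triangle: [PQR] = ½·(3·(-2−1) + (-8)·(1−(3/2)) + (-1)·(3/2−(-2))) = ½·(-9 + 4 − 7/2) = -17/4.
[SQR] = ½·((-34/11)·(-2−1) + (-8)·(1−(-5/22)) + (-1)·(-5/22−(-2))) = ½·(102/11 − 108/11 − 39/22) = -51/44, so the P-coordinate is (-51/44)/(-17/4) = 3/11.
[PSR] = ½·(3·(-5/22−1) + (-34/11)·(1−(3/2)) + (-1)·(3/2−(-5/22))) = ½·(-81/22 + 17/11 − 19/11) = -85/44, so the Q-coordinate is 5/11.
[PQS] = ½·(3·(-2−(-5/22)) + (-8)·(-5/22−(3/2)) + (-34/11)·(3/2−(-2))) = ½·(-117/22 + 152/11 − 119/11) = -51/44, so the R-coordinate is 3/11.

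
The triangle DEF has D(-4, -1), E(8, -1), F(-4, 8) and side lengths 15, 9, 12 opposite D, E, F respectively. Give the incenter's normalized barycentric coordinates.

(5/12, 1/4, 1/3)

The incenter has barycentric coordinates proportional to the opposite side lengths: (15 : 9 : 12).
Normalizing by 15+9+12 = 36 gives (5/12, 1/4, 1/3).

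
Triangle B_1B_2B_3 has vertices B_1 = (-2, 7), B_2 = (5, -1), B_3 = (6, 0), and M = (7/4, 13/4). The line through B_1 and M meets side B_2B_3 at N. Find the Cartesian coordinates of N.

(11/2, -1/2)

Barycentric coordinates of M with respect to B_1B_2B_3: (1/2, 1/4, 1/4).
On side B_2B_3 the B_1-coordinate is zero; dropping M's B_1-weight 1/2 and renormalizing the remaining 1/4 : 1/4 gives weights 1/2, 1/2 on B_2, B_3.
N = (1/2)·(5, -1) + (1/2)·(6, 0) = (11/2, -1/2).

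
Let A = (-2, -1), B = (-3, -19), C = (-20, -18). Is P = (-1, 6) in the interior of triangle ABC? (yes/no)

no

Barycentric coordinates of P: (427/307, -109/307, -11/307).
The three coordinates are positive, negative, negative; a point is interior exactly when all three are positive.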